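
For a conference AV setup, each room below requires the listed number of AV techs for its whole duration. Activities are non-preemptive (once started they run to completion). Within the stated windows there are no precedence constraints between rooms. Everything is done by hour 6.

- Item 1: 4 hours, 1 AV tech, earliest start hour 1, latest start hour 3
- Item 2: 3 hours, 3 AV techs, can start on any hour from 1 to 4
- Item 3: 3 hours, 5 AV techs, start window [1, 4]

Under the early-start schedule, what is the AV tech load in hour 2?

9

At early start, hour 2 has: Item 1, Item 2, Item 3.
Demand: 1 + 3 + 5 = 9.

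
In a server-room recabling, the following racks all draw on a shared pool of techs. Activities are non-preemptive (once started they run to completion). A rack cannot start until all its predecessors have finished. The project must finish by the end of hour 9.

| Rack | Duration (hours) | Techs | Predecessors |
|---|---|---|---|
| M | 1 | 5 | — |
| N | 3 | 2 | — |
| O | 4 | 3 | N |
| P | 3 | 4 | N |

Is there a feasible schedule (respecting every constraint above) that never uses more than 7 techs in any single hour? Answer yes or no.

yes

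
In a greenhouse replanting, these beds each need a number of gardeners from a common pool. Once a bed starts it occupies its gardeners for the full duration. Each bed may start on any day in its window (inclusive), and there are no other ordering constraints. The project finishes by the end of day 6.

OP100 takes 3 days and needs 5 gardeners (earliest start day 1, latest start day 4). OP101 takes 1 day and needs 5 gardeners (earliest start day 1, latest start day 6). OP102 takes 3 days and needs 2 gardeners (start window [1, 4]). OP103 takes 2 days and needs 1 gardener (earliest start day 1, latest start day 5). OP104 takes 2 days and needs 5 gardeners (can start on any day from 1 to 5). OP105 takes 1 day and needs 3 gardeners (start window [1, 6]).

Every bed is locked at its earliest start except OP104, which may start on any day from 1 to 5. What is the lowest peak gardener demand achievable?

OP104@1: d1:21  d2:13  d3:7  d4:0  d5:0  d6:0 → peak 21
OP104@2: d1:16  d2:13  d3:12  d4:0  d5:0  d6:0 → peak 16
OP104@3: d1:16  d2:8  d3:12  d4:5  d5:0  d6:0 → peak 16
OP104@4: d1:16  d2:8  d3:7  d4:5  d5:5  d6:0 → peak 16
OP104@5: d1:16  d2:8  d3:7  d4:0  d5:5  d6:5 → peak 16
Best is OP104@2, peak 16.

16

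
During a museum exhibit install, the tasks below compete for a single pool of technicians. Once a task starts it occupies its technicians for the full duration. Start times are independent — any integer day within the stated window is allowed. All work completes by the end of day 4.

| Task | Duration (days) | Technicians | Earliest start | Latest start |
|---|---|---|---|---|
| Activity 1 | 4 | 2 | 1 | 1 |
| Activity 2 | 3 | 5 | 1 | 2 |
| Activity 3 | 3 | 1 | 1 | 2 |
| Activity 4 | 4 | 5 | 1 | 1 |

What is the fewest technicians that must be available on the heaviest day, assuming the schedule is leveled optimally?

Schedule Activity 1@1, Activity 2@1, Activity 3@1, Activity 4@1: d1:13  d2:13  d3:13  d4:7 — peak 13.
No arrangement of the 4 feasible schedules does better.

13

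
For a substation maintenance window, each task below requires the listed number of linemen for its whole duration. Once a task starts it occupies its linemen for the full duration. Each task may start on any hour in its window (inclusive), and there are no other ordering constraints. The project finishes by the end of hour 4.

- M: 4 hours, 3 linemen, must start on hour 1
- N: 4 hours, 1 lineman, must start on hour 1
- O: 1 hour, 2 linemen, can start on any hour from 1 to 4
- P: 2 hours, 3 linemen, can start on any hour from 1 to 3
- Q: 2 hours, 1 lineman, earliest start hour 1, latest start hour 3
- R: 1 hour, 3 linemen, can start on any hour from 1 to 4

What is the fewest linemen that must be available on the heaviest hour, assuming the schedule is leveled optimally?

Early-start (M@1, N@1, O@1, P@1, Q@1, R@1) gives peak 13: h1:13  h2:8  h3:4  h4:4.
Shift P→2, R→4.
Schedule M@1, N@1, O@1, P@2, Q@1, R@4: h1:7  h2:8  h3:7  h4:7 — peak 8.
Total lineman-hours = 29 over 4 hours ⇒ peak ≥ ⌈29/4⌉ = 8, so 8 is optimal.

8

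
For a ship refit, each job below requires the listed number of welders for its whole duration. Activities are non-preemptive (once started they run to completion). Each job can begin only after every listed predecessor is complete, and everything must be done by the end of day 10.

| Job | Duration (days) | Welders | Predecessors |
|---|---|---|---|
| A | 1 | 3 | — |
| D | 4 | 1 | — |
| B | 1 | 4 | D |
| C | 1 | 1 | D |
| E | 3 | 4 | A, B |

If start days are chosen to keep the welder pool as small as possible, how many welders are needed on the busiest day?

4

Early-start (A@1, D@1, B@5, C@5, E@6) gives peak 5: d1:4  d2:1  d3:1  d4:1  d5:5  d6:4  d7:4  d8:4  d9:0  d10:0.
Shift C→6, E→7.
Schedule A@1, D@1, B@5, C@6, E@7: d1:4  d2:1  d3:1  d4:1  d5:4  d6:1  d7:4  d8:4  d9:4  d10:0 — peak 4.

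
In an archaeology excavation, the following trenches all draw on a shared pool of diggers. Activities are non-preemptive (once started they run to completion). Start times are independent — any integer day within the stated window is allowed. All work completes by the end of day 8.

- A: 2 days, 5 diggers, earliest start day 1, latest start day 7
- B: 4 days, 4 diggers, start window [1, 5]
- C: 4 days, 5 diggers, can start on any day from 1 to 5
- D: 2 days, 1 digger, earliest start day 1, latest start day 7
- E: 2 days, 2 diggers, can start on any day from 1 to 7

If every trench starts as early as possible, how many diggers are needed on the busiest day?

Early-start schedule: A@1, B@1, C@1, D@1, E@1.
Load per day: day 1: 17, day 2: 17, day 3: 9, day 4: 9, day 5: 0, day 6: 0, day 7: 0, day 8: 0.
Peak is 17.

17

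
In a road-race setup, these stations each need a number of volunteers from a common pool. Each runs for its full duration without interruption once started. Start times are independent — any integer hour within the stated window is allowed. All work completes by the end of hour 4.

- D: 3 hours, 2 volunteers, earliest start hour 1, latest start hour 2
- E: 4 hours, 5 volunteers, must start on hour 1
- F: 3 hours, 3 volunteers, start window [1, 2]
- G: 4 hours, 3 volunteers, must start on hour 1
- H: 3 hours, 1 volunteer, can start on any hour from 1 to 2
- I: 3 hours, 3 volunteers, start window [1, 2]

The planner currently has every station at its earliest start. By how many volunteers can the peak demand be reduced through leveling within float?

Early-start peak: h1:17  h2:17  h3:17  h4:8 ⇒ 17.
Leveled (D@1, E@1, F@1, G@1, H@1, I@1): h1:17  h2:17  h3:17  h4:8 ⇒ 17.
Reduction 17 − 17 = 0.

0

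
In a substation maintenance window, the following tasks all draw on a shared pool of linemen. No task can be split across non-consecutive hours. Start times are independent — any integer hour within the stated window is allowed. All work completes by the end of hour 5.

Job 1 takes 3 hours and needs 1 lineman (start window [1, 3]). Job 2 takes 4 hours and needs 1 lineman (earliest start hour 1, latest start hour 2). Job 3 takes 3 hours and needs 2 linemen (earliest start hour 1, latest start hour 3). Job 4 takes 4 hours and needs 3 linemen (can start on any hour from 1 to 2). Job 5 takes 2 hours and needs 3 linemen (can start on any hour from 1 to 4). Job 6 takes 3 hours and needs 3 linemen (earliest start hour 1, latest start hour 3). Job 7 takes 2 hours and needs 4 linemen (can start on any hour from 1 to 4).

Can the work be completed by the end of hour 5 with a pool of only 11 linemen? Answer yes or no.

Schedule Job 1@1, Job 2@1, Job 3@1, Job 4@1, Job 5@1, Job 6@3, Job 7@4: h1:10  h2:10  h3:10  h4:11  h5:7 — peak 11 ≤ 11.

yes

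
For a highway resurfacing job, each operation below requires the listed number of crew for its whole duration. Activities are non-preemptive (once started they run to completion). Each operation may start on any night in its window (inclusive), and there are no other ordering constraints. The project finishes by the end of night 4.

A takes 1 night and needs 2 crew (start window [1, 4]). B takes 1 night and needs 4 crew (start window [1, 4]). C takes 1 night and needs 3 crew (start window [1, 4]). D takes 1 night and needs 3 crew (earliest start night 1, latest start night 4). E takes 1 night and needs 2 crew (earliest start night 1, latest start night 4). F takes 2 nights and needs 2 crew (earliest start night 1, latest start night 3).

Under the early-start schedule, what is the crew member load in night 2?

2

At early start, night 2 has: F.
Demand: 2 = 2.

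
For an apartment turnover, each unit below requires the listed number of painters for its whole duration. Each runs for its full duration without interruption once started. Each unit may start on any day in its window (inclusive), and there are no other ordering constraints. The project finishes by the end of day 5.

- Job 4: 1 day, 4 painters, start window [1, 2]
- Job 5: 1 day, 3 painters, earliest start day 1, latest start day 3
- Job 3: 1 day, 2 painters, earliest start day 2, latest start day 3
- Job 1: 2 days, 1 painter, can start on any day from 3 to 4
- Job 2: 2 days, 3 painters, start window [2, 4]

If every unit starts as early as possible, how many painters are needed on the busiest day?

Early-start schedule: Job 4@1, Job 5@1, Job 3@2, Job 1@3, Job 2@2.
Load per day: day 1: 7, day 2: 5, day 3: 4, day 4: 1, day 5: 0.
Peak is 7.

7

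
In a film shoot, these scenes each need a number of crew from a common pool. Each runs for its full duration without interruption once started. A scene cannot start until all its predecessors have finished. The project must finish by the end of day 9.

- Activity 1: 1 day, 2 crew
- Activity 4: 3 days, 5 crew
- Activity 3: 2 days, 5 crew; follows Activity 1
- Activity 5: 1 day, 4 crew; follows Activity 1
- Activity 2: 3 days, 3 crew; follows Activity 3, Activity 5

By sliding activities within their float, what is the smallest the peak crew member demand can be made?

7

Early-start (Activity 1@1, Activity 4@1, Activity 3@2, Activity 5@2, Activity 2@4) gives peak 14: d1:7  d2:14  d3:10  d4:3  d5:3  d6:3  d7:0  d8:0  d9:0.
Shift Activity 3→4, Activity 5→6, Activity 2→7.
Schedule Activity 1@1, Activity 4@1, Activity 3@4, Activity 5@6, Activity 2@7: d1:7  d2:5  d3:5  d4:5  d5:5  d6:4  d7:3  d8:3  d9:3 — peak 7.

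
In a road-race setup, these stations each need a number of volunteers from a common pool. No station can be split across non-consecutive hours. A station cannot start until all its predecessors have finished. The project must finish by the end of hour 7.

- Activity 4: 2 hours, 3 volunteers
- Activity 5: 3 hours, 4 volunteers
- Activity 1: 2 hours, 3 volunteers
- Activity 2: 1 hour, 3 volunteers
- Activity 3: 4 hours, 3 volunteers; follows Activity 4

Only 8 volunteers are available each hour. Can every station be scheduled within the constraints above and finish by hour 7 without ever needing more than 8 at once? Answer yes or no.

yes

Schedule Activity 4@1, Activity 5@1, Activity 1@3, Activity 2@5, Activity 3@4: h1:7  h2:7  h3:7  h4:6  h5:6  h6:3  h7:3 — peak 7 ≤ 8.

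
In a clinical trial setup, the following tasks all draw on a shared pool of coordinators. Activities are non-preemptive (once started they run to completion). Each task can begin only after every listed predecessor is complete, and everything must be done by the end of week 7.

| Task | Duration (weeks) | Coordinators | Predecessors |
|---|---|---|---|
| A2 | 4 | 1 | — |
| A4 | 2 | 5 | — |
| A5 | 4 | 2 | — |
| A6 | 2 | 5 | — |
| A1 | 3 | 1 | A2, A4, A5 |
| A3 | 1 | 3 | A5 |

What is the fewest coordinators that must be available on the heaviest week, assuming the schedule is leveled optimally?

8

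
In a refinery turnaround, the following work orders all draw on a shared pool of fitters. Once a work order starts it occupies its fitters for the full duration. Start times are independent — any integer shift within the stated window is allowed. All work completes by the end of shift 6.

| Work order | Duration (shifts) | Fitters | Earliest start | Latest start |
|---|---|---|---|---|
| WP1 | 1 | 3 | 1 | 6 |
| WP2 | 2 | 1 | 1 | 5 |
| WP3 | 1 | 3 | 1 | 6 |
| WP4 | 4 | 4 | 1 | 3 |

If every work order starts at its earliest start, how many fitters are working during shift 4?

4

At early start, shift 4 has: WP4.
Demand: 4 = 4.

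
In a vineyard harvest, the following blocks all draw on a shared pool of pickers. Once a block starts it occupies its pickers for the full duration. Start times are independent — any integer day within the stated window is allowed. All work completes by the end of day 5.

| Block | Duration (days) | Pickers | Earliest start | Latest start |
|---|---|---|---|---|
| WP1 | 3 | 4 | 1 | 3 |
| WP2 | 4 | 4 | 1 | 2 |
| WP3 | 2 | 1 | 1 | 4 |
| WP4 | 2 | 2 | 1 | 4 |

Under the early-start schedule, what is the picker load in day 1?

At early start, day 1 has: WP1, WP2, WP3, WP4.
Demand: 4 + 4 + 1 + 2 = 11.

11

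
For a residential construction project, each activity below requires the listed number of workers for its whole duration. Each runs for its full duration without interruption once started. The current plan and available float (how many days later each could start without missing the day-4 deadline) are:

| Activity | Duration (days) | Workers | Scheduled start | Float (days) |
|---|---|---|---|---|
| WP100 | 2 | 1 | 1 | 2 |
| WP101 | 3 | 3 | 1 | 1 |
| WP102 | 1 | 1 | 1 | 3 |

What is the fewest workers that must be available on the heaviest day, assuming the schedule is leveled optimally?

4

Early-start (WP100@1, WP101@1, WP102@1) gives peak 5: d1:5  d2:4  d3:3  d4:0.
Shift WP102→3.
Schedule WP100@1, WP101@1, WP102@3: d1:4  d2:4  d3:4  d4:0 — peak 4.
No arrangement of the 24 feasible schedules does better.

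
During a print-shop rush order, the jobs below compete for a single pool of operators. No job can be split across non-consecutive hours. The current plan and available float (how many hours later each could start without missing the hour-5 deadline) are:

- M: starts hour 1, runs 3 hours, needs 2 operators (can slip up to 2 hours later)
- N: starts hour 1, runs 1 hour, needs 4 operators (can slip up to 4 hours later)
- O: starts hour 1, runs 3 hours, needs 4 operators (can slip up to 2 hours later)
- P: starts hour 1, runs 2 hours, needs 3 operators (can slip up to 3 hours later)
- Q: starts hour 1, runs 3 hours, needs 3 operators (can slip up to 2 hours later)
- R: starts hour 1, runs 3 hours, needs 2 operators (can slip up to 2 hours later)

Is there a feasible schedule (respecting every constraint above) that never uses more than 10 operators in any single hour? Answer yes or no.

no

The minimum achievable peak is 11; 10 < 11, so no feasible schedule stays within the cap.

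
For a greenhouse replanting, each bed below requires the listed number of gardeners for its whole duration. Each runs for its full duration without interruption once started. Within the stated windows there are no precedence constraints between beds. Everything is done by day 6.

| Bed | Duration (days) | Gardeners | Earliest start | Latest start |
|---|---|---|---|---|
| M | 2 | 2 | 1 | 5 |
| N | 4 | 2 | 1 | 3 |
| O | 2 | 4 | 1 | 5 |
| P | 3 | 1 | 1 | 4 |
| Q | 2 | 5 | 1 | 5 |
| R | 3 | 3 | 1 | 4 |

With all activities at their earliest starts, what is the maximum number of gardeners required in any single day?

Early-start schedule: M@1, N@1, O@1, P@1, Q@1, R@1.
Load per day: day 1: 17, day 2: 17, day 3: 6, day 4: 2, day 5: 0, day 6: 0.
Peak is 17.

17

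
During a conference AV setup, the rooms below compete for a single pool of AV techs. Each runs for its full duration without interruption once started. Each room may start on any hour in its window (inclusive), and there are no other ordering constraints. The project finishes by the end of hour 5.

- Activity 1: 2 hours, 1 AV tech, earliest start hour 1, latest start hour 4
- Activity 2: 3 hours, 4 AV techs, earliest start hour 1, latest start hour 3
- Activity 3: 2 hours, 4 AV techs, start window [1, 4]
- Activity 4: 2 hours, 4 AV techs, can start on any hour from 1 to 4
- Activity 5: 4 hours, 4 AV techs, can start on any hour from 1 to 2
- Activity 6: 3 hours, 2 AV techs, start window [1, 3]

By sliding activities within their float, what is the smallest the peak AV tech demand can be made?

12

Early-start (Activity 1@1, Activity 2@1, Activity 3@1, Activity 4@1, Activity 5@1, Activity 6@1) gives peak 19: h1:19  h2:19  h3:10  h4:4  h5:0.
Shift Activity 3→4, Activity 4→4.
Schedule Activity 1@1, Activity 2@1, Activity 3@4, Activity 4@4, Activity 5@1, Activity 6@1: h1:11  h2:11  h3:10  h4:12  h5:8 — peak 12.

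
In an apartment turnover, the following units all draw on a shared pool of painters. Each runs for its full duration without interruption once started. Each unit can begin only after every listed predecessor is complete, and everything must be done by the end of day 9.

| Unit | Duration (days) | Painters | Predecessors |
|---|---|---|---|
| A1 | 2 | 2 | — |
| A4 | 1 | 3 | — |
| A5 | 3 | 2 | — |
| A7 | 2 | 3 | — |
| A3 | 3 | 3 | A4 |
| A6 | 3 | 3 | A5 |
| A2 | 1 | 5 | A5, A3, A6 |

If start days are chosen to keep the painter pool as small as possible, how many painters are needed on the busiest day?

6

Early-start (A1@1, A4@1, A5@1, A7@1, A3@2, A6@4, A2@7) gives peak 10: d1:10  d2:10  d3:5  d4:6  d5:3  d6:3  d7:5  d8:0  d9:0.
Shift A5→2, A7→3, A3→5, A6→5, A2→8.
Schedule A1@1, A4@1, A5@2, A7@3, A3@5, A6@5, A2@8: d1:5  d2:4  d3:5  d4:5  d5:6  d6:6  d7:6  d8:5  d9:0 — peak 6.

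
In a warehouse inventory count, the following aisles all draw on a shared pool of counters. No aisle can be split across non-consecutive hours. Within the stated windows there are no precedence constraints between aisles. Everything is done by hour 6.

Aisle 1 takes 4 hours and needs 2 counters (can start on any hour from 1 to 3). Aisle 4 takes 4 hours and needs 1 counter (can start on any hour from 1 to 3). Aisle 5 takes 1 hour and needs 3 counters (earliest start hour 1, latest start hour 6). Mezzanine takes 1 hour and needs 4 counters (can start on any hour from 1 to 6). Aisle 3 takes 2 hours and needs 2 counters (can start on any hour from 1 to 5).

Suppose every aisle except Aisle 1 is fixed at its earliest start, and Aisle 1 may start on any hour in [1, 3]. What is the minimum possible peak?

10

Aisle 1@1: h1:12  h2:5  h3:3  h4:3  h5:0  h6:0 → peak 12
Aisle 1@2: h1:10  h2:5  h3:3  h4:3  h5:2  h6:0 → peak 10
Aisle 1@3: h1:10  h2:3  h3:3  h4:3  h5:2  h6:2 → peak 10
Best is Aisle 1@2, peak 10.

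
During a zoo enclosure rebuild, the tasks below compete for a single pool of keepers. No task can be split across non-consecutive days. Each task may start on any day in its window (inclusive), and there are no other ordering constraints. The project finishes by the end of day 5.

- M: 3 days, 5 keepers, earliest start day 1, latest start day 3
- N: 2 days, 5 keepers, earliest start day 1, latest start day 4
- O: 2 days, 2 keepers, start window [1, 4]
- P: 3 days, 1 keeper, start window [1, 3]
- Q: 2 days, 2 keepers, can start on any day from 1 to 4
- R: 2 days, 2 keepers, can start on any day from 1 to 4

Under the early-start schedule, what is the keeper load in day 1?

17

At early start, day 1 has: M, N, O, P, Q, R.
Demand: 5 + 5 + 2 + 1 + 2 + 2 = 17.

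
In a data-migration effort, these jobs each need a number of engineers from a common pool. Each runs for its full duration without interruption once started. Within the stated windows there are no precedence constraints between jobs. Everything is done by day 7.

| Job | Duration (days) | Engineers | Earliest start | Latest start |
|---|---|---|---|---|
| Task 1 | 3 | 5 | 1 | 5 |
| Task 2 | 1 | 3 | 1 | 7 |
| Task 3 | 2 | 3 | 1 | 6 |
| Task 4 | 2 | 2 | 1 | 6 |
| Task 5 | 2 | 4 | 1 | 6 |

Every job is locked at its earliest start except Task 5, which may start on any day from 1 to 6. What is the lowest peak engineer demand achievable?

13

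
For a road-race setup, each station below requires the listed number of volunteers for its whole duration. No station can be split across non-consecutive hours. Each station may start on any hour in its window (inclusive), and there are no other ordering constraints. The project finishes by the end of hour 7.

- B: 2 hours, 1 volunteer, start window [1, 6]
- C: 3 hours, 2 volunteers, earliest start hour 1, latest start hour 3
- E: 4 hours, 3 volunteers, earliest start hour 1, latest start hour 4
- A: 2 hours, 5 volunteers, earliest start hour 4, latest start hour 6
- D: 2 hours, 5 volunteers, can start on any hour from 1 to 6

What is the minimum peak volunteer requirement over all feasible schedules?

8

Early-start (B@1, C@1, E@1, A@4, D@1) gives peak 11: h1:11  h2:11  h3:5  h4:8  h5:5  h6:0  h7:0.
Shift D→6.
Schedule B@1, C@1, E@1, A@4, D@6: h1:6  h2:6  h3:5  h4:8  h5:5  h6:5  h7:5 — peak 8.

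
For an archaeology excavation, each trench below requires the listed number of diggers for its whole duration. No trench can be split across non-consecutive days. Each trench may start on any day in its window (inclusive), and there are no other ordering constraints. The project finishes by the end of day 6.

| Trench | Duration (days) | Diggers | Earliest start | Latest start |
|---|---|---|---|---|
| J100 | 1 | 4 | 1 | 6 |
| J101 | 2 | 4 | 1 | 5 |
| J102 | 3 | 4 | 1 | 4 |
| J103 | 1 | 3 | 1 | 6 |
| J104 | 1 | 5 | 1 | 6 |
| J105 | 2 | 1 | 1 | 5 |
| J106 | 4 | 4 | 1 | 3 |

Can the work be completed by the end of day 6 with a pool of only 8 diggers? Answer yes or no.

no

Total digger-days = 50; over 6 days the average is 50/6 > 8, so some day must exceed 8.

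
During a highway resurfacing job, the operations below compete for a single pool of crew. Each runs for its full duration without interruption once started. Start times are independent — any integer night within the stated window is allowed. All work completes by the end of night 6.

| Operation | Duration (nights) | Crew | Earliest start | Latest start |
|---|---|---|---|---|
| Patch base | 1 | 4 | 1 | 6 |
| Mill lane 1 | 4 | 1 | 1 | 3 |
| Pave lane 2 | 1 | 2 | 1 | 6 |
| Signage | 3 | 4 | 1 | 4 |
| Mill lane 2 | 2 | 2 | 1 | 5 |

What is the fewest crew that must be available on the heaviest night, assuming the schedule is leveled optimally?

5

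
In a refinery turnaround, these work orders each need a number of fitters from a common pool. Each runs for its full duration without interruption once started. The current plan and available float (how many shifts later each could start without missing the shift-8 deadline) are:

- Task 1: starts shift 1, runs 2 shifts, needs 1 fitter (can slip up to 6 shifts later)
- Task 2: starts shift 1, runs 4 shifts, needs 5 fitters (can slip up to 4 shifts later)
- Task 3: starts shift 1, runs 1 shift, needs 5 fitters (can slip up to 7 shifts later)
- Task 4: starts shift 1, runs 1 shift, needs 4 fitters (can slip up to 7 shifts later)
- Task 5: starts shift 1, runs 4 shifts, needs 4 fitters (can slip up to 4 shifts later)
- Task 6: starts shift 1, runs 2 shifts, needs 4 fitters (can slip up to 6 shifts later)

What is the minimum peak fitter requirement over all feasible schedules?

9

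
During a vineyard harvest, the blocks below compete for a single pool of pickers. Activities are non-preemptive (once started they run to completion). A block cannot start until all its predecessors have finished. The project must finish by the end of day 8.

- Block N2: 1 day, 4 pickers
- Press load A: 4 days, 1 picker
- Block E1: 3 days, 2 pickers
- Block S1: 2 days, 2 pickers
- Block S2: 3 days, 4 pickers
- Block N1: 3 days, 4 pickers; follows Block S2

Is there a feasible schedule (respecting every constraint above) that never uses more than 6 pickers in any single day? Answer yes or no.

Schedule Block N2@1, Press load A@2, Block E1@6, Block S1@1, Block S2@3, Block N1@6: d1:6  d2:3  d3:5  d4:5  d5:5  d6:6  d7:6  d8:6 — peak 6 ≤ 6.

yes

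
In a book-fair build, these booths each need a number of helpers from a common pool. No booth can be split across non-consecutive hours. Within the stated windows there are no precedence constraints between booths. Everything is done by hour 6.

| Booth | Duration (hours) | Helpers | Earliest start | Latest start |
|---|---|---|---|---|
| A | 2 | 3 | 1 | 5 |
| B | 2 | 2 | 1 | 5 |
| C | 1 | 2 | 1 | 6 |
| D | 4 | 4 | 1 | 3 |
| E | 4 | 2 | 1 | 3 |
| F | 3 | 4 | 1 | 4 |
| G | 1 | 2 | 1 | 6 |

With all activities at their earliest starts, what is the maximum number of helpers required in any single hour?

Early-start schedule: A@1, B@1, C@1, D@1, E@1, F@1, G@1.
Load per hour: hour 1: 19, hour 2: 15, hour 3: 10, hour 4: 6, hour 5: 0, hour 6: 0.
Peak is 19.

19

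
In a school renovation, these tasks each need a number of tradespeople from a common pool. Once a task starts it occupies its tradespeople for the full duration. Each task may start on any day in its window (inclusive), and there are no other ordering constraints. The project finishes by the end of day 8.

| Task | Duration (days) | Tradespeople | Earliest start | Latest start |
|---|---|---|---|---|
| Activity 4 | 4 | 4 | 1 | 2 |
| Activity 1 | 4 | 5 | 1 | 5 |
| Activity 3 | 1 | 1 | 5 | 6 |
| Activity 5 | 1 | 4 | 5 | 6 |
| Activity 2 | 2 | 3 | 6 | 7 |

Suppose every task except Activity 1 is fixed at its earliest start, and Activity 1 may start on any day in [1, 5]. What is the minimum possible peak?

9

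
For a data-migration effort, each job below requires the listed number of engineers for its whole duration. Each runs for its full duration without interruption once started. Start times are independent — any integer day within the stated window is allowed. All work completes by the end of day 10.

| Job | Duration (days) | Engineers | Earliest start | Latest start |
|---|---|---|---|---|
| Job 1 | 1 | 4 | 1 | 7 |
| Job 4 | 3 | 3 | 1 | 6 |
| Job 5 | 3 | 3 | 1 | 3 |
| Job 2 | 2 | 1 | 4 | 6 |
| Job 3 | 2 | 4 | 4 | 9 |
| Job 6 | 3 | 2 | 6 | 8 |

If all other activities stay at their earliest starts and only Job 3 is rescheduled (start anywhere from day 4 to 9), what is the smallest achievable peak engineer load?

10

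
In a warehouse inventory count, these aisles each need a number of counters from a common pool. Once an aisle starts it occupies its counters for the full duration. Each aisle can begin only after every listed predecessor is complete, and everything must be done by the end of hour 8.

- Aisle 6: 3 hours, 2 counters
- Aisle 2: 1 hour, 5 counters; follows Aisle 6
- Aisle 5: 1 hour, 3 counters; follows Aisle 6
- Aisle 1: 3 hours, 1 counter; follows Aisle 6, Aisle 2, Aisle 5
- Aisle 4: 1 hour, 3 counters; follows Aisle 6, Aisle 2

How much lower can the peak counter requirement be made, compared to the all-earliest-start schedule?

Early-start peak: h1:2  h2:2  h3:2  h4:8  h5:4  h6:1  h7:1  h8:0 ⇒ 8.
Leveled (Aisle 6@1, Aisle 2@4, Aisle 5@5, Aisle 1@6, Aisle 4@6): h1:2  h2:2  h3:2  h4:5  h5:3  h6:4  h7:1  h8:1 ⇒ 5.
Reduction 8 − 5 = 3.

3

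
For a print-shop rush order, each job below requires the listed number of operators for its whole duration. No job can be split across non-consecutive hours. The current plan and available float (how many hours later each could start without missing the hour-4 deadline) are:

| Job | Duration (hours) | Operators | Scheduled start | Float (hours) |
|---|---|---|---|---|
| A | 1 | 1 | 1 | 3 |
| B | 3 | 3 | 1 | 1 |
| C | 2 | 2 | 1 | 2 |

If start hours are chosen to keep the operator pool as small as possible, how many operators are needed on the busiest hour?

Early-start (A@1, B@1, C@1) gives peak 6: h1:6  h2:5  h3:3  h4:0.
Shift C→2.
Schedule A@1, B@1, C@2: h1:4  h2:5  h3:5  h4:0 — peak 5.
No arrangement of the 24 feasible schedules does better.

5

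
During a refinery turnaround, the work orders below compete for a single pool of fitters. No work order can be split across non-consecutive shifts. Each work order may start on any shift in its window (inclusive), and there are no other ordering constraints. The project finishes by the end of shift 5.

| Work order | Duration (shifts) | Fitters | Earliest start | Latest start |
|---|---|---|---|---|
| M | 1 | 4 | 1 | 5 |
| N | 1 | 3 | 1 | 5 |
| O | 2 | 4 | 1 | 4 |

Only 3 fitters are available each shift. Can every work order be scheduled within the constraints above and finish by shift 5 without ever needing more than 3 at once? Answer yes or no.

The minimum achievable peak is 4; 3 < 4, so no feasible schedule stays within the cap.

no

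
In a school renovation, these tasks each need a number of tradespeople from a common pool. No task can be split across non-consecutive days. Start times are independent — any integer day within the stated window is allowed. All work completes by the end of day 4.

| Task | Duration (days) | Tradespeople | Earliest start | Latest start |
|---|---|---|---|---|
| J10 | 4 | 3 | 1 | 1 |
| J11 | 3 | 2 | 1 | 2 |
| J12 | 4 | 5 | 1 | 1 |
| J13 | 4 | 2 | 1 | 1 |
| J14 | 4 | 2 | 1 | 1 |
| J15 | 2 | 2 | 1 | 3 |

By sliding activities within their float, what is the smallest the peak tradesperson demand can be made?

Schedule J10@1, J11@1, J12@1, J13@1, J14@1, J15@1: d1:16  d2:16  d3:14  d4:12 — peak 16.
No arrangement of the 6 feasible schedules does better.

16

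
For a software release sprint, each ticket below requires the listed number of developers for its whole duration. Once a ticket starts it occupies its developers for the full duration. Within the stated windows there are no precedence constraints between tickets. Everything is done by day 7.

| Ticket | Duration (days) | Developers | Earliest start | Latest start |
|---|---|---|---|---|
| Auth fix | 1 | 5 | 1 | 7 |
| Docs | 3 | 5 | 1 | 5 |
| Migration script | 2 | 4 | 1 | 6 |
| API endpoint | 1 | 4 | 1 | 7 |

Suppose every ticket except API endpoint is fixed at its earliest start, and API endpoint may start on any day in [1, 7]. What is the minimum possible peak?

API endpoint@1: d1:18  d2:9  d3:5  d4:0  d5:0  d6:0  d7:0 → peak 18
API endpoint@2: d1:14  d2:13  d3:5  d4:0  d5:0  d6:0  d7:0 → peak 14
API endpoint@3: d1:14  d2:9  d3:9  d4:0  d5:0  d6:0  d7:0 → peak 14
API endpoint@4: d1:14  d2:9  d3:5  d4:4  d5:0  d6:0  d7:0 → peak 14
API endpoint@5: d1:14  d2:9  d3:5  d4:0  d5:4  d6:0  d7:0 → peak 14
API endpoint@6: d1:14  d2:9  d3:5  d4:0  d5:0  d6:4  d7:0 → peak 14
API endpoint@7: d1:14  d2:9  d3:5  d4:0  d5:0  d6:0  d7:4 → peak 14
Best is API endpoint@2, peak 14.

14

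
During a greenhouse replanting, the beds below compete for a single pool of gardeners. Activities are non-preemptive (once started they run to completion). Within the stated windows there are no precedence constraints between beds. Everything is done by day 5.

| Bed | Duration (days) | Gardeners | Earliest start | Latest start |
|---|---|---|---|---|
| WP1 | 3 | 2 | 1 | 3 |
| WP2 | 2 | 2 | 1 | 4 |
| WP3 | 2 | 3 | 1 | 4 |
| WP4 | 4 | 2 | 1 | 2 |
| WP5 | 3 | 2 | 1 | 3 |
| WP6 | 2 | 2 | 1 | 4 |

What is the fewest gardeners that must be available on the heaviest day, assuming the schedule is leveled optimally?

8

Early-start (WP1@1, WP2@1, WP3@1, WP4@1, WP5@1, WP6@1) gives peak 13: d1:13  d2:13  d3:6  d4:2  d5:0.
Shift WP3→4, WP6→3.
Schedule WP1@1, WP2@1, WP3@4, WP4@1, WP5@1, WP6@3: d1:8  d2:8  d3:8  d4:7  d5:3 — peak 8.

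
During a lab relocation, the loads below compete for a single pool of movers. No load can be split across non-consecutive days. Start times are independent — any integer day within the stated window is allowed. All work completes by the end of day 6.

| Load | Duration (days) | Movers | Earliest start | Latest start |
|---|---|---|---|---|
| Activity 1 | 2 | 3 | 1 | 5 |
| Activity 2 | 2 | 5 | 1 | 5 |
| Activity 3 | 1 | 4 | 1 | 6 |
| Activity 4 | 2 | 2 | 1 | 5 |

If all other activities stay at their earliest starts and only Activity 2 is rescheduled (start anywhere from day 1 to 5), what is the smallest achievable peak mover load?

Activity 2@1: d1:14  d2:10  d3:0  d4:0  d5:0  d6:0 → peak 14
Activity 2@2: d1:9  d2:10  d3:5  d4:0  d5:0  d6:0 → peak 10
Activity 2@3: d1:9  d2:5  d3:5  d4:5  d5:0  d6:0 → peak 9
Activity 2@4: d1:9  d2:5  d3:0  d4:5  d5:5  d6:0 → peak 9
Activity 2@5: d1:9  d2:5  d3:0  d4:0  d5:5  d6:5 → peak 9
Best is Activity 2@3, peak 9.

9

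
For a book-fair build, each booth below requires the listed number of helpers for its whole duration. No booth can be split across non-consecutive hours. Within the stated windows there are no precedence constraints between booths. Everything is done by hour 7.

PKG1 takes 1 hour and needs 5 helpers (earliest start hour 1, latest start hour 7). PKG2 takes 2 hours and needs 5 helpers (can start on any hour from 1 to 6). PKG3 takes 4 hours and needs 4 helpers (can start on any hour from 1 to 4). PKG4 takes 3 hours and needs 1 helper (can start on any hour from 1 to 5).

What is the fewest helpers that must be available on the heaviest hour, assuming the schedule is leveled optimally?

Early-start (PKG1@1, PKG2@1, PKG3@1, PKG4@1) gives peak 15: h1:15  h2:10  h3:5  h4:4  h5:0  h6:0  h7:0.
Shift PKG2→2, PKG3→4, PKG4→4.
Schedule PKG1@1, PKG2@2, PKG3@4, PKG4@4: h1:5  h2:5  h3:5  h4:5  h5:5  h6:5  h7:4 — peak 5.
Total helper-hours = 34 over 7 hours ⇒ peak ≥ ⌈34/7⌉ = 5, so 5 is optimal.

5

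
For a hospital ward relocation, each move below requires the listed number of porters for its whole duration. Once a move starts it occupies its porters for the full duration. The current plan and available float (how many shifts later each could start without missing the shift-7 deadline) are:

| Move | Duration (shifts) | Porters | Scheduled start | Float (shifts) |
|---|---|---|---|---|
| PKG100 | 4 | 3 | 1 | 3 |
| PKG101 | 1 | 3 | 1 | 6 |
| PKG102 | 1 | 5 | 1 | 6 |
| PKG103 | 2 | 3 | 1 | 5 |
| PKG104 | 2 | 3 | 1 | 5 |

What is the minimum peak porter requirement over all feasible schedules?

6

Early-start (PKG100@1, PKG101@1, PKG102@1, PKG103@1, PKG104@1) gives peak 17: s1:17  s2:9  s3:3  s4:3  s5:0  s6:0  s7:0.
Shift PKG102→5, PKG103→2, PKG104→6.
Schedule PKG100@1, PKG101@1, PKG102@5, PKG103@2, PKG104@6: s1:6  s2:6  s3:6  s4:3  s5:5  s6:3  s7:3 — peak 6.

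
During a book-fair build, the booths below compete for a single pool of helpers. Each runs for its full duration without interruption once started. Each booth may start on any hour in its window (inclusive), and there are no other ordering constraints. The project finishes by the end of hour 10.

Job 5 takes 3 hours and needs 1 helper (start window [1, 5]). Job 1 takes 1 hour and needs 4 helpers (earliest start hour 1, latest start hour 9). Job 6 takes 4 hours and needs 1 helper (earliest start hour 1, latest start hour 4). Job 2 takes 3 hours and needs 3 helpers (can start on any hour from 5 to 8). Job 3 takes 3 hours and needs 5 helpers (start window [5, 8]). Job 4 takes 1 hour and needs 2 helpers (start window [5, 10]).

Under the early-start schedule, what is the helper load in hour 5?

At early start, hour 5 has: Job 2, Job 3, Job 4.
Demand: 3 + 5 + 2 = 10.

10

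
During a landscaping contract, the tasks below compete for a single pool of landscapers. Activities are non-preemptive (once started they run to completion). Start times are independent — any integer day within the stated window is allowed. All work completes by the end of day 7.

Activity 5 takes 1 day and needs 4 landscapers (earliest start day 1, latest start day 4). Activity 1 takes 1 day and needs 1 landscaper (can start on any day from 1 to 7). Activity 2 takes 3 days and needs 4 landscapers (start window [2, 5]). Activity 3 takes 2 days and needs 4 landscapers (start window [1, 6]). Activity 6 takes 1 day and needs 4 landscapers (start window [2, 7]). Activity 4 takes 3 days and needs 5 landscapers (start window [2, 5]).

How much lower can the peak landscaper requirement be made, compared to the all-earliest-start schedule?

Early-start peak: d1:9  d2:17  d3:9  d4:9  d5:0  d6:0  d7:0 ⇒ 17.
Leveled (Activity 5@1, Activity 1@1, Activity 2@2, Activity 3@2, Activity 6@4, Activity 4@5): d1:5  d2:8  d3:8  d4:8  d5:5  d6:5  d7:5 ⇒ 8.
Reduction 17 − 8 = 9.

9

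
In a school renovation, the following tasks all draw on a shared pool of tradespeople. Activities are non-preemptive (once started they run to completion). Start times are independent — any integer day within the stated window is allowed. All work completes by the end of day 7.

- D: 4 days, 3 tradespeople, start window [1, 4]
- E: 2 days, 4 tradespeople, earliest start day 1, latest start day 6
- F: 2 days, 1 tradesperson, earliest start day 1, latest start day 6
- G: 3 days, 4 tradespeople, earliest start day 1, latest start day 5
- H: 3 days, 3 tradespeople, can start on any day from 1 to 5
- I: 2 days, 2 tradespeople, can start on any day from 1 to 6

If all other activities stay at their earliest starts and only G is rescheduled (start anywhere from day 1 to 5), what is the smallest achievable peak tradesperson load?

13

G@1: d1:17  d2:17  d3:10  d4:3  d5:0  d6:0  d7:0 → peak 17
G@2: d1:13  d2:17  d3:10  d4:7  d5:0  d6:0  d7:0 → peak 17
G@3: d1:13  d2:13  d3:10  d4:7  d5:4  d6:0  d7:0 → peak 13
G@4: d1:13  d2:13  d3:6  d4:7  d5:4  d6:4  d7:0 → peak 13
G@5: d1:13  d2:13  d3:6  d4:3  d5:4  d6:4  d7:4 → peak 13
Best is G@3, peak 13.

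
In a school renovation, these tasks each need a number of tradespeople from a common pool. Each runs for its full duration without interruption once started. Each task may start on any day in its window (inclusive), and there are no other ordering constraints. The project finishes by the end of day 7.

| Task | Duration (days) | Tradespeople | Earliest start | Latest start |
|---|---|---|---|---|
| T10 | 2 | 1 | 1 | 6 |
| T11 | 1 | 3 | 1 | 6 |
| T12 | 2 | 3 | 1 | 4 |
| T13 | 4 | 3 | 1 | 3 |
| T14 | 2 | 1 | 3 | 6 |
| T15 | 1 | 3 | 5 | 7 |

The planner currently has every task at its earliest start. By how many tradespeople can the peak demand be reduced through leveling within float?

Early-start peak: d1:10  d2:7  d3:4  d4:4  d5:3  d6:0  d7:0 ⇒ 10.
Leveled (T10@1, T11@1, T12@2, T13@3, T14@4, T15@6): d1:4  d2:4  d3:6  d4:4  d5:4  d6:6  d7:0 ⇒ 6.
Reduction 10 − 6 = 4.

4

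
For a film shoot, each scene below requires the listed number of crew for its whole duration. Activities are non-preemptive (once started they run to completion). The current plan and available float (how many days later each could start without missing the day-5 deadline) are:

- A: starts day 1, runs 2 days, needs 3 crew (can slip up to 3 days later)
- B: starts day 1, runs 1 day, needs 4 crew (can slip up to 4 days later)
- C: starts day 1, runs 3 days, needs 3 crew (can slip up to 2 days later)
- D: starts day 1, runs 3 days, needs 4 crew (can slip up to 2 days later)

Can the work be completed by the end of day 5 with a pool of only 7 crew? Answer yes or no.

Schedule A@1, B@1, C@2, D@3: d1:7  d2:6  d3:7  d4:7  d5:4 — peak 7 ≤ 7.

yes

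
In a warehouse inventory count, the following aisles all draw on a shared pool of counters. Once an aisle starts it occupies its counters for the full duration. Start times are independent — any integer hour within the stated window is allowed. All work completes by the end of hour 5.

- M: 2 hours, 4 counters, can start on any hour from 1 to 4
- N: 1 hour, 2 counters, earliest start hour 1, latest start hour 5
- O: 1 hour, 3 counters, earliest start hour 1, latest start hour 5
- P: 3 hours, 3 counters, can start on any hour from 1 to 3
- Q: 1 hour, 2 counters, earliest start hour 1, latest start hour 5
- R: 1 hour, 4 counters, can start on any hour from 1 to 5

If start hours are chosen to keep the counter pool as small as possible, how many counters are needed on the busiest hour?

7

Early-start (M@1, N@1, O@1, P@1, Q@1, R@1) gives peak 18: h1:18  h2:7  h3:3  h4:0  h5:0.
Shift O→2, P→3, Q→3, R→4.
Schedule M@1, N@1, O@2, P@3, Q@3, R@4: h1:6  h2:7  h3:5  h4:7  h5:3 — peak 7.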